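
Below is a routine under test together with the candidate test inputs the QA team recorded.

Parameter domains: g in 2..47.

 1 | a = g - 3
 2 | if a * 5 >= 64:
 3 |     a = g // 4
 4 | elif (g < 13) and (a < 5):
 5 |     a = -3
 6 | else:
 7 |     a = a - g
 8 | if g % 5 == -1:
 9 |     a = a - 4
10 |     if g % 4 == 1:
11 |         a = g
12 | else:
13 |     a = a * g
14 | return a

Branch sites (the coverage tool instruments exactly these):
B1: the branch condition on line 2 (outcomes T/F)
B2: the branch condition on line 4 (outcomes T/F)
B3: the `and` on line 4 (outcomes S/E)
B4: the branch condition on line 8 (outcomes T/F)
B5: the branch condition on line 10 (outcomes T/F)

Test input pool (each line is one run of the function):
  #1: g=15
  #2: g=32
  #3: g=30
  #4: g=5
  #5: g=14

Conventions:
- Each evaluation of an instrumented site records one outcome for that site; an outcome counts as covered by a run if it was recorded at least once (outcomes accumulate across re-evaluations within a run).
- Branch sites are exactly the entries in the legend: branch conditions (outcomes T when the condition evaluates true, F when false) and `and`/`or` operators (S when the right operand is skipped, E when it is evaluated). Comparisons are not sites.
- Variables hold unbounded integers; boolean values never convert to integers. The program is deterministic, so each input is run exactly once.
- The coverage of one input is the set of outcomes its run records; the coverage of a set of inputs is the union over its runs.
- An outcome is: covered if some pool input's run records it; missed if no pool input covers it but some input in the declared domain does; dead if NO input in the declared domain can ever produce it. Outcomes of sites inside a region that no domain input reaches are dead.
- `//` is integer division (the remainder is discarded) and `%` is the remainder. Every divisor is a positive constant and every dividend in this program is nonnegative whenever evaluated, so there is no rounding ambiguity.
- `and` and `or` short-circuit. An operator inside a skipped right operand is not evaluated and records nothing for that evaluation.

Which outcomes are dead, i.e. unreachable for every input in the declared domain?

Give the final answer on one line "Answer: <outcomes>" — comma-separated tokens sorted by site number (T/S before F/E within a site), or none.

exhaustive pass over the 46-input domain:
  B4=T: unreachable across the whole domain -> dead
  B5=T: unreachable across the whole domain -> dead
  B5=F: unreachable across the whole domain -> dead
  reachable outcomes have witnesses, e.g. B1=T (e.g. g=16), B1=F (e.g. g=2), B2=T (e.g. g=2), B2=F (e.g. g=8)

Answer: B4=T, B5=T, B5=F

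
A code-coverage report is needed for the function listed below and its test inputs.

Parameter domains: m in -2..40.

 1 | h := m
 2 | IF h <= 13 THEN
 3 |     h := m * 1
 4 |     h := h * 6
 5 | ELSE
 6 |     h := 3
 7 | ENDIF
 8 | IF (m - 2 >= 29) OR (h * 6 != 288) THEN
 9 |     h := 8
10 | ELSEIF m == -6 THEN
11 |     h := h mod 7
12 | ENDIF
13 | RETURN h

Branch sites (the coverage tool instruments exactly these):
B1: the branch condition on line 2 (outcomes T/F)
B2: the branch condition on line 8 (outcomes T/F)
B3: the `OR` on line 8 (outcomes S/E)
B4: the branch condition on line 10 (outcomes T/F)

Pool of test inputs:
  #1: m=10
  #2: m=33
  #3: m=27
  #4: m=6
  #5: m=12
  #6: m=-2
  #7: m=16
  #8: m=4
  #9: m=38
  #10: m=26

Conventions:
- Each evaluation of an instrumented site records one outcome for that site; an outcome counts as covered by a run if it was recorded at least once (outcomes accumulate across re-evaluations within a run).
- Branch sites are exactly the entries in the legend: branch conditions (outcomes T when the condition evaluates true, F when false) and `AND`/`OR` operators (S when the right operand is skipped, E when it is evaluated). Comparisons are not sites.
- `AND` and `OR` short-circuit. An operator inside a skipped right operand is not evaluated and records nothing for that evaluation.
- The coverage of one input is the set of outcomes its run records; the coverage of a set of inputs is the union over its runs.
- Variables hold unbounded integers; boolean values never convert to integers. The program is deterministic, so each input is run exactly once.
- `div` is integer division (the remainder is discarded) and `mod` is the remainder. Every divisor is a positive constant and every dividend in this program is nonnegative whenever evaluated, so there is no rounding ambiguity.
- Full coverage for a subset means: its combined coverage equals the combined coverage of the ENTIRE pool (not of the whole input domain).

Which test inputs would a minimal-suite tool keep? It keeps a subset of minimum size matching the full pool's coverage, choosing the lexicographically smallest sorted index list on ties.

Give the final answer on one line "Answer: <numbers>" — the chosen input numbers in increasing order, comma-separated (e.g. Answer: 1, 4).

run #1 (m=10) records B1=T, B2=T, B3=E
run #2 (m=33) records B1=F, B2=T, B3=S
run #3 (m=27) records B1=F, B2=T, B3=E
run #4 (m=6) records B1=T, B2=T, B3=E
run #5 (m=12) records B1=T, B2=T, B3=E
run #6 (m=-2) records B1=T, B2=T, B3=E
run #7 (m=16) records B1=F, B2=T, B3=E
run #8 (m=4) records B1=T, B2=T, B3=E
run #9 (m=38) records B1=F, B2=T, B3=S
run #10 (m=26) records B1=F, B2=T, B3=E
pool-wide coverage (5 outcomes): B1=T, B1=F, B2=T, B3=S, B3=E
every size-1 subset falls short of the 5 outcomes (best: 3/5)
the canonical winner is {1, 2}: size 2, full 5-outcome coverage, earliest index list among size-2 covers

Answer: 1, 2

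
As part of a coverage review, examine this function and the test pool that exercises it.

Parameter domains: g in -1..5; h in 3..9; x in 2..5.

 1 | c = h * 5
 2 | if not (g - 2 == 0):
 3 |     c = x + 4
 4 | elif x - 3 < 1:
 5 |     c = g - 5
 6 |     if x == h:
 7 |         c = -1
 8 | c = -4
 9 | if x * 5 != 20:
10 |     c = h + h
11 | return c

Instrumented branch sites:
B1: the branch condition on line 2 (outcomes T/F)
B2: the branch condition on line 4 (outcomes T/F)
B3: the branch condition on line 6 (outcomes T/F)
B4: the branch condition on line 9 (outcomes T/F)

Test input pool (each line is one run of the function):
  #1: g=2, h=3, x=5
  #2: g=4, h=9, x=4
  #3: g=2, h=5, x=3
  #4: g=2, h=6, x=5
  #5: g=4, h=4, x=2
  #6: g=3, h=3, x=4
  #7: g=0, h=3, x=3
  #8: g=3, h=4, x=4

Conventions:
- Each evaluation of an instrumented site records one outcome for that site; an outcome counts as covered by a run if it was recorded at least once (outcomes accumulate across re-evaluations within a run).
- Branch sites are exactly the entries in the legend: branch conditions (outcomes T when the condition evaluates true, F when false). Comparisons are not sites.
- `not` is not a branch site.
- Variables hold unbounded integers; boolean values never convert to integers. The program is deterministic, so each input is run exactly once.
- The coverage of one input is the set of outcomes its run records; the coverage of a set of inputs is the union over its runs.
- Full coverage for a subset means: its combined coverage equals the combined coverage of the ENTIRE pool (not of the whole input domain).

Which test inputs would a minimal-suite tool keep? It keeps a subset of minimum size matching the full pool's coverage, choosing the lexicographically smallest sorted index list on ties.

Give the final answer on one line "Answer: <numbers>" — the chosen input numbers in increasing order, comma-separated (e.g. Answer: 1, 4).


input #1, g=2, h=3, x=5: outcomes B1=F, B2=F, B4=T
input #2, g=4, h=9, x=4: outcomes B1=T, B4=F
input #3, g=2, h=5, x=3: outcomes B1=F, B2=T, B3=F, B4=T
input #4, g=2, h=6, x=5: outcomes B1=F, B2=F, B4=T
input #5, g=4, h=4, x=2: outcomes B1=T, B4=T
input #6, g=3, h=3, x=4: outcomes B1=T, B4=F
input #7, g=0, h=3, x=3: outcomes B1=T, B4=T
input #8, g=3, h=4, x=4: outcomes B1=T, B4=F
union over all inputs: B1=T, B1=F, B2=T, B2=F, B3=F, B4=T, B4=F (7 outcomes)
every size-1 subset falls short of the 7 outcomes (best: 4/7)
every size-2 subset falls short of the 7 outcomes (best: 6/7)
the canonical winner is {1, 2, 3}: size 3, full 7-outcome coverage, earliest index list among size-3 covers
Answer: 1, 2, 3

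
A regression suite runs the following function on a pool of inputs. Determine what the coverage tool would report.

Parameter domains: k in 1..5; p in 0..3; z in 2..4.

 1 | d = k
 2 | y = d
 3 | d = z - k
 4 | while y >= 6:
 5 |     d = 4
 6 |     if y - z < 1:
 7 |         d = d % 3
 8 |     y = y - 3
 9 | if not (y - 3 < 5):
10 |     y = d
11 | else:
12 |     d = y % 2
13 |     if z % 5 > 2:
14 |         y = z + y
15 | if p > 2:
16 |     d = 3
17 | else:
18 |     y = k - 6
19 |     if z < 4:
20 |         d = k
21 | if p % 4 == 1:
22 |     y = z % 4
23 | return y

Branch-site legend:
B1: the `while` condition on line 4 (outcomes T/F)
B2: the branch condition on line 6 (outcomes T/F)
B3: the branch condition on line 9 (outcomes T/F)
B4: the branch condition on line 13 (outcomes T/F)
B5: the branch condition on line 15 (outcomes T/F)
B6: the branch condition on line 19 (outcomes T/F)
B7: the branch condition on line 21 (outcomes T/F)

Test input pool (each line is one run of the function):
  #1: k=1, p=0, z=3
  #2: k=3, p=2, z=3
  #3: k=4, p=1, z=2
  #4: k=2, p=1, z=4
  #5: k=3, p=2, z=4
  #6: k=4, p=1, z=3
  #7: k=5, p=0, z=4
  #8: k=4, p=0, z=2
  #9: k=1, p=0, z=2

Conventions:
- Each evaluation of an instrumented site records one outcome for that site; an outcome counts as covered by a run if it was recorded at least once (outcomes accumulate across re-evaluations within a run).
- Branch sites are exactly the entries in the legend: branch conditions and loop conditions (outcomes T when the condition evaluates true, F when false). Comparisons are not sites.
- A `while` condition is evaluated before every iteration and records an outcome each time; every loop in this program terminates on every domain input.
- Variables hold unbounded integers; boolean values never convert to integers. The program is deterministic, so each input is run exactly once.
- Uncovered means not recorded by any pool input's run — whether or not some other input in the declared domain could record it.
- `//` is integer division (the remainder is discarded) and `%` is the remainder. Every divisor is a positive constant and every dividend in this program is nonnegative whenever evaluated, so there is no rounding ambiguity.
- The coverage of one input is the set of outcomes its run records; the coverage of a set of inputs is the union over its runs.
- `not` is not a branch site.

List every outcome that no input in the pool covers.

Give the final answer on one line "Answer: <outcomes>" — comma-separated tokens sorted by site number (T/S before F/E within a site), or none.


run #1 (k=1, p=0, z=3) runs B1->F, B3->F, B4->T, B5->F, B6->T, B7->F; records B1=F, B3=F, B4=T, B5=F, B6=T, B7=F
run #2 (k=3, p=2, z=3) runs B1->F, B3->F, B4->T, B5->F, B6->T, B7->F; records B1=F, B3=F, B4=T, B5=F, B6=T, B7=F
run #3 (k=4, p=1, z=2) runs B1->F, B3->F, B4->F, B5->F, B6->T, B7->T; records B1=F, B3=F, B4=F, B5=F, B6=T, B7=T
run #4 (k=2, p=1, z=4) runs B1->F, B3->F, B4->T, B5->F, B6->F, B7->T; records B1=F, B3=F, B4=T, B5=F, B6=F, B7=T
run #5 (k=3, p=2, z=4) runs B1->F, B3->F, B4->T, B5->F, B6->F, B7->F; records B1=F, B3=F, B4=T, B5=F, B6=F, B7=F
run #6 (k=4, p=1, z=3) runs B1->F, B3->F, B4->T, B5->F, B6->T, B7->T; records B1=F, B3=F, B4=T, B5=F, B6=T, B7=T
run #7 (k=5, p=0, z=4) runs B1->F, B3->F, B4->T, B5->F, B6->F, B7->F; records B1=F, B3=F, B4=T, B5=F, B6=F, B7=F
run #8 (k=4, p=0, z=2) runs B1->F, B3->F, B4->F, B5->F, B6->T, B7->F; records B1=F, B3=F, B4=F, B5=F, B6=T, B7=F
run #9 (k=1, p=0, z=2) runs B1->F, B3->F, B4->F, B5->F, B6->T, B7->F; records B1=F, B3=F, B4=F, B5=F, B6=T, B7=F
union over the pool: B1=F, B3=F, B4=T, B4=F, B5=F, B6=T, B6=F, B7=T, B7=F
uncovered (5 of 14): B1=T, B2=T, B2=F, B3=T, B5=T
Answer: B1=T, B2=T, B2=F, B3=T, B5=T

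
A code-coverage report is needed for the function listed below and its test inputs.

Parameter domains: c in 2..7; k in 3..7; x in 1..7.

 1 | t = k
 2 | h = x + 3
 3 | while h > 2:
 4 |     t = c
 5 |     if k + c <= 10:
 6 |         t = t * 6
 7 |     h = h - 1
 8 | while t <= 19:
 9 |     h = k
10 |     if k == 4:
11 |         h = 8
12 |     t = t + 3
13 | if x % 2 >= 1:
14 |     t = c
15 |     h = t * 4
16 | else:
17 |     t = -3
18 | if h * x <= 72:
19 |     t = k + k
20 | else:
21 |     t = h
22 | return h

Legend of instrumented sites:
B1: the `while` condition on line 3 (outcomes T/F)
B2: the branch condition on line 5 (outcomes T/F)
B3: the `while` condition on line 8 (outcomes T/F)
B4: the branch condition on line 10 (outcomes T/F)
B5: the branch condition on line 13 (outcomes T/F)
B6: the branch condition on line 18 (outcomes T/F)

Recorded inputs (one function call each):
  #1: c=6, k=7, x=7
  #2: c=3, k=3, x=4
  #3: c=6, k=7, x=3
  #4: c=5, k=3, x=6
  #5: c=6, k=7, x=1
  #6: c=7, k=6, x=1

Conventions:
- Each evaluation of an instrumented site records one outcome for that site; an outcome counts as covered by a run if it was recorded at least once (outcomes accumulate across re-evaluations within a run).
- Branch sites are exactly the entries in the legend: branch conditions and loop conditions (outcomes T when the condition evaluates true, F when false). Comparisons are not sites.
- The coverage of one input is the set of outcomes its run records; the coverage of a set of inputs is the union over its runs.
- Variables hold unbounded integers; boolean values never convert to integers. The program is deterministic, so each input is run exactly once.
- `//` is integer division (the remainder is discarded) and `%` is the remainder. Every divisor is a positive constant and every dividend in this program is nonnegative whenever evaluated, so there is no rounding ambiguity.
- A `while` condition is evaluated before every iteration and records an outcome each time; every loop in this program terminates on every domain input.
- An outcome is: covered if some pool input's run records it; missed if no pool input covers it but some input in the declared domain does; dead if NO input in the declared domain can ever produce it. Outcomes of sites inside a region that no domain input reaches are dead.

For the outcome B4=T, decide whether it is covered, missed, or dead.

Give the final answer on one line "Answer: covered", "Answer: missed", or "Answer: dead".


no pool input records B4=T
but domain input (c=2, k=4, x=1) does record it -> reachable, so missed
Answer: missed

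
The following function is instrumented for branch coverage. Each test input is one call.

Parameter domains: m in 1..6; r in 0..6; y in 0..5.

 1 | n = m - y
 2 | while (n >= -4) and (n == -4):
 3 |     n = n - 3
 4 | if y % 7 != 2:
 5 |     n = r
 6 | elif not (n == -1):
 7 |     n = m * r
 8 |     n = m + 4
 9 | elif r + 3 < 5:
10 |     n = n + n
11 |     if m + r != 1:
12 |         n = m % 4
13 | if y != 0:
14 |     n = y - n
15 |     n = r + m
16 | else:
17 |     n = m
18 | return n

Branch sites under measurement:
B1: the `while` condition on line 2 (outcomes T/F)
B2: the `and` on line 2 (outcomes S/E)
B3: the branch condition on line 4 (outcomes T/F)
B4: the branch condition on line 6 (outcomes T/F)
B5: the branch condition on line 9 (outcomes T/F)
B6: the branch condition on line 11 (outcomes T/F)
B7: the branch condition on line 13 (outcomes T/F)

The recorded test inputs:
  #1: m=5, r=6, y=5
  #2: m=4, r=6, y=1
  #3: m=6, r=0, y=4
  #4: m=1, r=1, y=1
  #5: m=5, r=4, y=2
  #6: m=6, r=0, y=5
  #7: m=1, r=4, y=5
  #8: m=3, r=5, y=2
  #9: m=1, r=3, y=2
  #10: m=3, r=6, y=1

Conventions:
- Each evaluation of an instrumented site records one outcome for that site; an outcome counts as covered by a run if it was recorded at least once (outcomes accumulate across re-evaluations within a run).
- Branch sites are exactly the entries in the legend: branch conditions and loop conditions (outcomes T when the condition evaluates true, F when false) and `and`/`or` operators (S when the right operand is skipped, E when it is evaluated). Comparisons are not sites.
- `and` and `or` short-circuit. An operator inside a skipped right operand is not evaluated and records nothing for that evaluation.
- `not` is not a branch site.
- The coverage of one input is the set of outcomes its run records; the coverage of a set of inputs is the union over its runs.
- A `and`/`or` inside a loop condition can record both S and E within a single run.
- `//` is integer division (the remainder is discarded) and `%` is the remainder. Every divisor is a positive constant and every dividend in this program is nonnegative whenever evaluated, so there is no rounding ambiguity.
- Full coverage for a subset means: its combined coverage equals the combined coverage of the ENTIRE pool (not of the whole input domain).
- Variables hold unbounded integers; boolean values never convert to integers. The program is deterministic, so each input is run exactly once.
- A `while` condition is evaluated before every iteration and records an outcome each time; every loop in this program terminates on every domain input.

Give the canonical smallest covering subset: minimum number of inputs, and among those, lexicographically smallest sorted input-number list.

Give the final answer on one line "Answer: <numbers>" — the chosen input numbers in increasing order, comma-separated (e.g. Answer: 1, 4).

test 1 (m=5, r=6, y=5) fires B2->E, B1->F, B3->T, B7->T; hits B1=F, B2=E, B3=T, B7=T
test 2 (m=4, r=6, y=1) fires B2->E, B1->F, B3->T, B7->T; hits B1=F, B2=E, B3=T, B7=T
test 3 (m=6, r=0, y=4) fires B2->E, B1->F, B3->T, B7->T; hits B1=F, B2=E, B3=T, B7=T
test 4 (m=1, r=1, y=1) fires B2->E, B1->F, B3->T, B7->T; hits B1=F, B2=E, B3=T, B7=T
test 5 (m=5, r=4, y=2) fires B2->E, B1->F, B3->F, B4->T, B7->T; hits B1=F, B2=E, B3=F, B4=T, B7=T
test 6 (m=6, r=0, y=5) fires B2->E, B1->F, B3->T, B7->T; hits B1=F, B2=E, B3=T, B7=T
test 7 (m=1, r=4, y=5) fires B2->E, B1->T, B2->S, B1->F, B3->T, B7->T; hits B1=T, B1=F, B2=S, B2=E, B3=T, B7=T
test 8 (m=3, r=5, y=2) fires B2->E, B1->F, B3->F, B4->T, B7->T; hits B1=F, B2=E, B3=F, B4=T, B7=T
test 9 (m=1, r=3, y=2) fires B2->E, B1->F, B3->F, B4->F, B5->F, B7->T; hits B1=F, B2=E, B3=F, B4=F, B5=F, B7=T
test 10 (m=3, r=6, y=1) fires B2->E, B1->F, B3->T, B7->T; hits B1=F, B2=E, B3=T, B7=T
pool-wide coverage (10 outcomes): B1=T, B1=F, B2=S, B2=E, B3=T, B3=F, B4=T, B4=F, B5=F, B7=T
no size-1 subset reaches all 10 outcomes (best union: 6/10)
no size-2 subset reaches all 10 outcomes (best union: 9/10)
at size 3, {5, 7, 9} reaches all 10 outcomes; every lexicographically earlier size-3 subset fails

Answer: 5, 7, 9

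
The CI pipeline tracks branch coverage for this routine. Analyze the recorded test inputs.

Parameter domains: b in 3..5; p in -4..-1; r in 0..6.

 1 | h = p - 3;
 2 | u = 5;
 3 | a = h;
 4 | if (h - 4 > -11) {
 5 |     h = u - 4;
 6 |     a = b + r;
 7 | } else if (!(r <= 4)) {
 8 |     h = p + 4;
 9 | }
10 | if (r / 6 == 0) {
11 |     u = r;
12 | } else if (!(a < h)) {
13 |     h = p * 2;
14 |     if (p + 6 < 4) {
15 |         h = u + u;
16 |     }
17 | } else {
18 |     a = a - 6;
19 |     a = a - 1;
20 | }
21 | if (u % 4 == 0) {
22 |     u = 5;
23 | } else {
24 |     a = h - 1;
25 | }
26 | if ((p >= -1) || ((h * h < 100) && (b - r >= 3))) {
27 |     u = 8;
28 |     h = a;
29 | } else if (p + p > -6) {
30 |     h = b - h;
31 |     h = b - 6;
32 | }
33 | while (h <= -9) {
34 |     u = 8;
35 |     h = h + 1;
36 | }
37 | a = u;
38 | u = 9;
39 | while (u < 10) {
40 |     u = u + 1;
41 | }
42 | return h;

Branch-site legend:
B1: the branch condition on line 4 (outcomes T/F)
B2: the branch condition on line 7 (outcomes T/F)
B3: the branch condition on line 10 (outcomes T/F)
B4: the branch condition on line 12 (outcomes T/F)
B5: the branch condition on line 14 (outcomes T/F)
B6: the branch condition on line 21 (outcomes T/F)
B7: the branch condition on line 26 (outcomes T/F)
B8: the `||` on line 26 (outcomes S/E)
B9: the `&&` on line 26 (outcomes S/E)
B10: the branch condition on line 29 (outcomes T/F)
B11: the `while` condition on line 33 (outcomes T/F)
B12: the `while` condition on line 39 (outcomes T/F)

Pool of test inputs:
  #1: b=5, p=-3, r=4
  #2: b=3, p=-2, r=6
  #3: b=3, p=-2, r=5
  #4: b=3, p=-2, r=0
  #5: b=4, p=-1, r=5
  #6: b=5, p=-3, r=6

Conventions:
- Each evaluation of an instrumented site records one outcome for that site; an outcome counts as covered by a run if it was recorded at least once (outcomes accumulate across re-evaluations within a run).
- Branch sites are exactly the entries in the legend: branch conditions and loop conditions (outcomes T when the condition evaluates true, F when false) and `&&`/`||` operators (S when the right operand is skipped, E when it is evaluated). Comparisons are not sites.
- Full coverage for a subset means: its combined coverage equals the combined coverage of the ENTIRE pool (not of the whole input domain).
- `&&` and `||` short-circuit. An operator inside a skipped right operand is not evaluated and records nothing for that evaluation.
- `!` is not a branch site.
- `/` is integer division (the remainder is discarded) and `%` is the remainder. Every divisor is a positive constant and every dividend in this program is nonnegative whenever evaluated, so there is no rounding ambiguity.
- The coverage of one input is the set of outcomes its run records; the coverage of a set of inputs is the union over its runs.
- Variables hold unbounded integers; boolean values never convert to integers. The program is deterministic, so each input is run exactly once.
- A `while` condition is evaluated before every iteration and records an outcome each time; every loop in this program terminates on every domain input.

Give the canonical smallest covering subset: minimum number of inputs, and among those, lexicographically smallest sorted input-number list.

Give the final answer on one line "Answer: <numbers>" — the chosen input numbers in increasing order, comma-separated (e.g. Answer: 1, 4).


run #1 (b=5, p=-3, r=4) records B1=T, B3=T, B6=T, B7=F, B8=E, B9=E, B10=F, B11=F, B12=T, B12=F
run #2 (b=3, p=-2, r=6) records B1=T, B3=F, B4=T, B5=F, B6=F, B7=F, B8=E, B9=E, B10=T, B11=F, B12=T, B12=F
run #3 (b=3, p=-2, r=5) records B1=T, B3=T, B6=F, B7=F, B8=E, B9=E, B10=T, B11=F, B12=T, B12=F
run #4 (b=3, p=-2, r=0) records B1=T, B3=T, B6=T, B7=T, B8=E, B9=E, B11=F, B12=T, B12=F
run #5 (b=4, p=-1, r=5) records B1=T, B3=T, B6=F, B7=T, B8=S, B11=F, B12=T, B12=F
run #6 (b=5, p=-3, r=6) records B1=T, B3=F, B4=T, B5=T, B6=F, B7=F, B8=E, B9=S, B10=F, B11=F, B12=T, B12=F
pool-wide coverage (19 outcomes): B1=T, B3=T, B3=F, B4=T, B5=T, B5=F, B6=T, B6=F, B7=T, B7=F, B8=S, B8=E, B9=S, B9=E, B10=T, B10=F, B11=F, B12=T, B12=F
checked all size-1 subsets: none covers 19 outcomes (max 12/19)
checked all size-2 subsets: none covers 19 outcomes (max 16/19)
checked all size-3 subsets: none covers 19 outcomes (max 18/19)
inputs {1, 2, 5, 6} (size 4) cover everything; no size-4 subset with a lexicographically smaller index list covers all 19
Answer: 1, 2, 5, 6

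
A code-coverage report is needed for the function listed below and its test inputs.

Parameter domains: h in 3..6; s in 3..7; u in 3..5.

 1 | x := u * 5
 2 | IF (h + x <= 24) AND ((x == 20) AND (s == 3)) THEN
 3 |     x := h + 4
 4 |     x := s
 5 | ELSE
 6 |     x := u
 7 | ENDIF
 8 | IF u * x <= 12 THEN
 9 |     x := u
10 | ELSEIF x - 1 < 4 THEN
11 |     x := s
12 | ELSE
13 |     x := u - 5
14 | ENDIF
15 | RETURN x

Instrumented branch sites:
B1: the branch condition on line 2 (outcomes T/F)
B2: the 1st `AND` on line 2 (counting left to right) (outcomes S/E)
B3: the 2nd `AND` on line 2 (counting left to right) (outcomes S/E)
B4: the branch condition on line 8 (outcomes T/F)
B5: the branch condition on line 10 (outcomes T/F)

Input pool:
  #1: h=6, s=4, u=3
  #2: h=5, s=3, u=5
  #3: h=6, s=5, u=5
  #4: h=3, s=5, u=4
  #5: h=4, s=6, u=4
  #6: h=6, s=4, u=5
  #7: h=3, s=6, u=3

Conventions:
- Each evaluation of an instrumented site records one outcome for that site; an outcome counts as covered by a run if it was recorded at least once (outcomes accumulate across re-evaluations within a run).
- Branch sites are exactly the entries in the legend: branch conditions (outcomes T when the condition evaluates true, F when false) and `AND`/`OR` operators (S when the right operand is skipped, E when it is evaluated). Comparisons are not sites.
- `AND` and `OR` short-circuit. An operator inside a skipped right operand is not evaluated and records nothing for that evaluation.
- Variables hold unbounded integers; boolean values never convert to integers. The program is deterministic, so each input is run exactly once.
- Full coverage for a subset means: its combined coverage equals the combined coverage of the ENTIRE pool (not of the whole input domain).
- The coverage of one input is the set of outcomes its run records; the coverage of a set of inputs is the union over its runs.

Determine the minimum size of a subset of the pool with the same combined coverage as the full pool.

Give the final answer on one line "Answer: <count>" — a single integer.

test 1 (h=6, s=4, u=3) fires B2->E, B3->S, B1->F, B4->T; hits B1=F, B2=E, B3=S, B4=T
test 2 (h=5, s=3, u=5) fires B2->S, B1->F, B4->F, B5->F; hits B1=F, B2=S, B4=F, B5=F
test 3 (h=6, s=5, u=5) fires B2->S, B1->F, B4->F, B5->F; hits B1=F, B2=S, B4=F, B5=F
test 4 (h=3, s=5, u=4) fires B2->E, B3->E, B1->F, B4->F, B5->T; hits B1=F, B2=E, B3=E, B4=F, B5=T
test 5 (h=4, s=6, u=4) fires B2->E, B3->E, B1->F, B4->F, B5->T; hits B1=F, B2=E, B3=E, B4=F, B5=T
test 6 (h=6, s=4, u=5) fires B2->S, B1->F, B4->F, B5->F; hits B1=F, B2=S, B4=F, B5=F
test 7 (h=3, s=6, u=3) fires B2->E, B3->S, B1->F, B4->T; hits B1=F, B2=E, B3=S, B4=T
together the pool reaches 9 outcomes: B1=F, B2=S, B2=E, B3=S, B3=E, B4=T, B4=F, B5=T, B5=F
checked all size-1 subsets: none covers 9 outcomes (max 5/9)
checked all size-2 subsets: none covers 9 outcomes (max 7/9)
inputs {1, 2, 4} (size 3) cover everything; no size-3 subset with a lexicographically smaller index list covers all 9

Answer: 3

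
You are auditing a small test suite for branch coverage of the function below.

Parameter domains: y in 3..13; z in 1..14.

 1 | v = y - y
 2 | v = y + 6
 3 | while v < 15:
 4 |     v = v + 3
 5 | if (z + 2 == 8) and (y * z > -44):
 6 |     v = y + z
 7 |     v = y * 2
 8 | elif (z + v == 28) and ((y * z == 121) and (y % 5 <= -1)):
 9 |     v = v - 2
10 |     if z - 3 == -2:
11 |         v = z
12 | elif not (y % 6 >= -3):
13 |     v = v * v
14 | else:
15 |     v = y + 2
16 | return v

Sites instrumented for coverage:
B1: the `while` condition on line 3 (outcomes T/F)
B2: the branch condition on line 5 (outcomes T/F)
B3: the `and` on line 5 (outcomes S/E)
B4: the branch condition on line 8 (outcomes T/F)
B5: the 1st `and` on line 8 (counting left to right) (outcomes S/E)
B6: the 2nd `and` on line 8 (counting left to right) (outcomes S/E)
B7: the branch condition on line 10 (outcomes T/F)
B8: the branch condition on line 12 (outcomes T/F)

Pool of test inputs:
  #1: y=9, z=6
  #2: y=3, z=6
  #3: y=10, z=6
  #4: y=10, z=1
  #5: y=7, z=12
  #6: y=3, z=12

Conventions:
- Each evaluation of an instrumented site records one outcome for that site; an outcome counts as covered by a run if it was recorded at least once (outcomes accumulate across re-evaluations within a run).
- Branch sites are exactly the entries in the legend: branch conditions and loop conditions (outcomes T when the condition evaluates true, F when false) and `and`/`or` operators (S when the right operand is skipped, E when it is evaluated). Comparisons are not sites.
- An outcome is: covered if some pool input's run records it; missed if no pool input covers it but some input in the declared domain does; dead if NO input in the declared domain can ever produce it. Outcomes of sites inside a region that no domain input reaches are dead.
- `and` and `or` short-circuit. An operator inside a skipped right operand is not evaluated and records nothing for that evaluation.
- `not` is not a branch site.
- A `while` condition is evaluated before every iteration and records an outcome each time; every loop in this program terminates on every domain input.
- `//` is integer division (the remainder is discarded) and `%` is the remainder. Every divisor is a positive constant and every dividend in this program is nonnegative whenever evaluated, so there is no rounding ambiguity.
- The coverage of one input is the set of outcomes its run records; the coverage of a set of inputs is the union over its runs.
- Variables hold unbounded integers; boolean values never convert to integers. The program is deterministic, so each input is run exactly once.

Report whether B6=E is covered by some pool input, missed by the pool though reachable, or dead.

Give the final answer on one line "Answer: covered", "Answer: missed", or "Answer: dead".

no pool input records B6=E
but domain input (y=11, z=11) does record it -> reachable, so missed

Answer: missed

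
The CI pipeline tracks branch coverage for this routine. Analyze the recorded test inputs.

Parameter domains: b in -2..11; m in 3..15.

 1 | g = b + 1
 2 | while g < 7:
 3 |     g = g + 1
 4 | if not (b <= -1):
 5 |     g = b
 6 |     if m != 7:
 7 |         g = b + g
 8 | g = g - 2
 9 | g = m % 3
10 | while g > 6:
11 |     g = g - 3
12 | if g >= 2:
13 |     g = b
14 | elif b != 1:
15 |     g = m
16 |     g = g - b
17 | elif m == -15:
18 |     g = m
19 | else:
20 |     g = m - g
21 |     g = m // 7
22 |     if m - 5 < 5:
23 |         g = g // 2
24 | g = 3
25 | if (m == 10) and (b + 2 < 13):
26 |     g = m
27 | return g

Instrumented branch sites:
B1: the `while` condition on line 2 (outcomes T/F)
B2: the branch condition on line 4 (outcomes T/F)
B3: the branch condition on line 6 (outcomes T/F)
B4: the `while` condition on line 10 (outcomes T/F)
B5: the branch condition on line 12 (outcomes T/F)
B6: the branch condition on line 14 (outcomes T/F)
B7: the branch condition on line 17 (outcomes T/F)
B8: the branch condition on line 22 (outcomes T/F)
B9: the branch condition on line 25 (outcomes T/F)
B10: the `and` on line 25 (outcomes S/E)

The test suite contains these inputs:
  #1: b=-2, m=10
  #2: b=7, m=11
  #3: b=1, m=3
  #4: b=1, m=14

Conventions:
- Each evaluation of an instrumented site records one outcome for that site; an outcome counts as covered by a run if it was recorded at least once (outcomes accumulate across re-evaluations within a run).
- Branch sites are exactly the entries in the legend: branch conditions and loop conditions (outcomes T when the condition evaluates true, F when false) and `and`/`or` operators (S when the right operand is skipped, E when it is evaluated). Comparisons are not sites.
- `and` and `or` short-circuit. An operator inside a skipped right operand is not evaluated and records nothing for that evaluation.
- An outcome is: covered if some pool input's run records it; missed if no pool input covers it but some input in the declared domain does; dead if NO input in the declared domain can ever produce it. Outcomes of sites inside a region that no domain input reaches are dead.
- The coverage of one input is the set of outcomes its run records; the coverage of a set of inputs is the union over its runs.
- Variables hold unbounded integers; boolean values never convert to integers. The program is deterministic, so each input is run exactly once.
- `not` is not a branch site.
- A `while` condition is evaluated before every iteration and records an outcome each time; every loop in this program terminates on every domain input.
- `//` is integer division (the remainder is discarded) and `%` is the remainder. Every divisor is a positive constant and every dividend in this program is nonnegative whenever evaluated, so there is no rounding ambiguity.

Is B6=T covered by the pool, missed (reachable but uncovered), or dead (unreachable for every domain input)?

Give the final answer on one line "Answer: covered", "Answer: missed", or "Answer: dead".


B6=T is recorded by pool input(s) 1 -> covered
Answer: covered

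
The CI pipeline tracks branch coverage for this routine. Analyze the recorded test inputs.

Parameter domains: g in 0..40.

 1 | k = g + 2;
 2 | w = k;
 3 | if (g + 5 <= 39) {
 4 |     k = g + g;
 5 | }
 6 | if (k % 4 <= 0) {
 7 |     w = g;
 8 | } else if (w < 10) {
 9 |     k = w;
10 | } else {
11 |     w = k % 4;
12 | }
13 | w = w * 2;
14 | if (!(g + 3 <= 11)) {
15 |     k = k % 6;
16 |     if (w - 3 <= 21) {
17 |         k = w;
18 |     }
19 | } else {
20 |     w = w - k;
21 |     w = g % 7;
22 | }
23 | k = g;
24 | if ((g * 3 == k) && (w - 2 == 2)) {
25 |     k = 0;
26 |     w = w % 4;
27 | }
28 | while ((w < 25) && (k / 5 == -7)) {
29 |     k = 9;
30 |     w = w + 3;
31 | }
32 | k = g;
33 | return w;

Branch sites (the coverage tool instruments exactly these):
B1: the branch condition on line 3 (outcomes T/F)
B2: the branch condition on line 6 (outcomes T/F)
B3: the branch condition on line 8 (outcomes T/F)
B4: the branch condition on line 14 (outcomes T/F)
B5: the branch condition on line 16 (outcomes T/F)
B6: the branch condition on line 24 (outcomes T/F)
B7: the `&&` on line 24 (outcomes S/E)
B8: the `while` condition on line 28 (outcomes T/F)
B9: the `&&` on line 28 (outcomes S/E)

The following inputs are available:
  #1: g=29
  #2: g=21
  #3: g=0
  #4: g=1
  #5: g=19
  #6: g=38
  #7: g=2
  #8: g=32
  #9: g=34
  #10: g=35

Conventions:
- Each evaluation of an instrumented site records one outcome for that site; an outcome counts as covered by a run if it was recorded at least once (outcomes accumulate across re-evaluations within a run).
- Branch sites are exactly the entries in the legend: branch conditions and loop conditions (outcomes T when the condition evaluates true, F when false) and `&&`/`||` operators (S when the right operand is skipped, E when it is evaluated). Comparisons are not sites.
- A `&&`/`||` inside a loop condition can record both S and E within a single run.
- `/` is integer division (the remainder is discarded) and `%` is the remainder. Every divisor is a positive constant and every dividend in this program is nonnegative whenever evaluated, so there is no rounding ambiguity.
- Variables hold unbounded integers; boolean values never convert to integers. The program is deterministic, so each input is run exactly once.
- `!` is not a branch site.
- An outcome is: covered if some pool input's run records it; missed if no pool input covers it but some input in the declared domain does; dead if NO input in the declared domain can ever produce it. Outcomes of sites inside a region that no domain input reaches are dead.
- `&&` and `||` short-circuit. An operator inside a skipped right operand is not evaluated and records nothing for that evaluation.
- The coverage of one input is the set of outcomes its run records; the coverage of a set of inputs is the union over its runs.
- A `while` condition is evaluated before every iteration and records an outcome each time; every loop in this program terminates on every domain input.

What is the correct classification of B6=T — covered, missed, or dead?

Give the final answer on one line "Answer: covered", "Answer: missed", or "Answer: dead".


no pool input records B6=T
checking all 41 inputs in the declared domain: B6=T is never recorded -> dead
Answer: dead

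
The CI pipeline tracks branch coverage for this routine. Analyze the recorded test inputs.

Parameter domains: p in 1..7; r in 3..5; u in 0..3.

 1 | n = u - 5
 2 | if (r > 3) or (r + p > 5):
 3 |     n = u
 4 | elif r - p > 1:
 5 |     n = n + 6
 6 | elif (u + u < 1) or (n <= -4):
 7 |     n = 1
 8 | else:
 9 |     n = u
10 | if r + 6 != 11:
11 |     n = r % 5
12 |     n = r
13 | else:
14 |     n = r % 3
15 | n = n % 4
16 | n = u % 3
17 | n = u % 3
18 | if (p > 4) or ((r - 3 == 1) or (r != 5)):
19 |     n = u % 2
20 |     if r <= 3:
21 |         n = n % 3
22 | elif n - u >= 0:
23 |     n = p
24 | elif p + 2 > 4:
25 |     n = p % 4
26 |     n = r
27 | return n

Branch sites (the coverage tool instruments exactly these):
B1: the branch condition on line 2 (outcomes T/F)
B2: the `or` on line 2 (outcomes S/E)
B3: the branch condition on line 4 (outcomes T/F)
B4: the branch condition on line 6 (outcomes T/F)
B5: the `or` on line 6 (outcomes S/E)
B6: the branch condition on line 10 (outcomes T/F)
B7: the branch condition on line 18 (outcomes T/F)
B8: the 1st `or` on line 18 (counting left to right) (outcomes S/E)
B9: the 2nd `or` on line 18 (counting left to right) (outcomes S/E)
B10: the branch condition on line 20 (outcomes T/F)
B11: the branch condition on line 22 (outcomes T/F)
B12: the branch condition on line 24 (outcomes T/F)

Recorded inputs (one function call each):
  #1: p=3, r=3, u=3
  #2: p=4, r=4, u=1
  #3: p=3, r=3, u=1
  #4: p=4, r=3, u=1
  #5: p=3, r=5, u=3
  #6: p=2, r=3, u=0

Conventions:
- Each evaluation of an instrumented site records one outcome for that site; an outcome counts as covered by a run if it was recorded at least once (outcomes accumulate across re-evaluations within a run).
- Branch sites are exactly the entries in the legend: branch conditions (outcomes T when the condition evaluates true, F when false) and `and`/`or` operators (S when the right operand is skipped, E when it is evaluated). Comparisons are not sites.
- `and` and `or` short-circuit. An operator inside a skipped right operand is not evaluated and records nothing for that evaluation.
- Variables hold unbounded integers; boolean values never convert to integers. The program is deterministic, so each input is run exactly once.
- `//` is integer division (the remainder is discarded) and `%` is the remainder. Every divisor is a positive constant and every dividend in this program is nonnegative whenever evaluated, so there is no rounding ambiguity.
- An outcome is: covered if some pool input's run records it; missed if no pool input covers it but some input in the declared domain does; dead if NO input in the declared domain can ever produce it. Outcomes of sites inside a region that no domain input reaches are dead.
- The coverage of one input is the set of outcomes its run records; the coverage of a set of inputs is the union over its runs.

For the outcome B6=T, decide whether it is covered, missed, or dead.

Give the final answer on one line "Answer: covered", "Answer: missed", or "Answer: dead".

B6=T is recorded by pool input(s) 1, 2, 3, 4, 6 -> covered

Answer: covered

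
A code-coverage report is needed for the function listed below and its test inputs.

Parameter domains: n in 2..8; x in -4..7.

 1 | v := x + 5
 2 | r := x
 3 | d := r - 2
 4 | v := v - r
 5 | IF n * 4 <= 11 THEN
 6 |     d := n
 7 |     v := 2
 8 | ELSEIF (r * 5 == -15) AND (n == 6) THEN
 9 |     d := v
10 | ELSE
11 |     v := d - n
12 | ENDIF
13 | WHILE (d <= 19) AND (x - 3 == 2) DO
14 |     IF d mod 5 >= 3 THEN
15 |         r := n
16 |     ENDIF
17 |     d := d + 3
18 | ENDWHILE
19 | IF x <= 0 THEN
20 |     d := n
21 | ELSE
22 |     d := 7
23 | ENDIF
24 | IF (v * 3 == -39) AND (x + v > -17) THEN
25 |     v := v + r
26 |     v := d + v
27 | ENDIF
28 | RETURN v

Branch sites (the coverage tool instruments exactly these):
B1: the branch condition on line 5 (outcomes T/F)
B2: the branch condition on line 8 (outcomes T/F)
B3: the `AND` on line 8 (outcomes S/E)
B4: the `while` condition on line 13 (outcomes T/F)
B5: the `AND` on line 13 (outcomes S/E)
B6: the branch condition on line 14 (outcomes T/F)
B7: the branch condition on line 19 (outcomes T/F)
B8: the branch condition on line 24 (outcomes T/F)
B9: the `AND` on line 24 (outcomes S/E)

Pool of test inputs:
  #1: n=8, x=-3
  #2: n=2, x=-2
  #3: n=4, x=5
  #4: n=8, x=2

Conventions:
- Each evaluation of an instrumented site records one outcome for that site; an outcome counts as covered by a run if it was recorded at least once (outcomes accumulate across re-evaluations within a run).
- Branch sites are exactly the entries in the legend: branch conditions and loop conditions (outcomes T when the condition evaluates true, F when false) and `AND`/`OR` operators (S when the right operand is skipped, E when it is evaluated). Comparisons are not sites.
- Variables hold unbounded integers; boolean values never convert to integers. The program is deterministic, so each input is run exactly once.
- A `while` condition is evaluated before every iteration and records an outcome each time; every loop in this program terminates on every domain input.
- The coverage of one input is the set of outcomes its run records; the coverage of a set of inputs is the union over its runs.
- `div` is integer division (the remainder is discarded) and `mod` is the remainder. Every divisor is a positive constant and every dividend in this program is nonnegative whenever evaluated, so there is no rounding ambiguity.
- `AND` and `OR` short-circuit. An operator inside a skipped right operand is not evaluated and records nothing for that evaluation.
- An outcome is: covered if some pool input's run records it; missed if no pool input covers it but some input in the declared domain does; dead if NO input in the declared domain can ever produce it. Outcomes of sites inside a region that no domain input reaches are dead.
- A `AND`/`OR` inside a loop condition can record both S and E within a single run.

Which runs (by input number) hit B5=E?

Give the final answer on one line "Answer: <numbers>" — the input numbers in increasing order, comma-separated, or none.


input #1 (n=8, x=-3): hits B5=E
input #2 (n=2, x=-2): hits B5=E
input #3 (n=4, x=5): hits B5=E
input #4 (n=8, x=2): hits B5=E
Answer: 1, 2, 3, 4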